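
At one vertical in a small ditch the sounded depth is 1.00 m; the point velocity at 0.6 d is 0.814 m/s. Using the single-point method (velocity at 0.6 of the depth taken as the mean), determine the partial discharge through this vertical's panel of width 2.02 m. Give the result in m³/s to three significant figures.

1.64 m³/s

v̄ = v₀.₆ = 0.814 m/s
q = v̄ × d × w = 0.8140 × 1.00 × 2.02 = 1.644 m³/s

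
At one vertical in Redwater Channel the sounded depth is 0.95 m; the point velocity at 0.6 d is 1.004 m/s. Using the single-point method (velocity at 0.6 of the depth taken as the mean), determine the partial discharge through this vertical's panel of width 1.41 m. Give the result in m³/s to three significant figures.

v̄ = v₀.₆ = 1.004 m/s
q = v̄ × d × w = 1.004 × 0.95 × 1.41 = 1.345 m³/s

1.34 m³/s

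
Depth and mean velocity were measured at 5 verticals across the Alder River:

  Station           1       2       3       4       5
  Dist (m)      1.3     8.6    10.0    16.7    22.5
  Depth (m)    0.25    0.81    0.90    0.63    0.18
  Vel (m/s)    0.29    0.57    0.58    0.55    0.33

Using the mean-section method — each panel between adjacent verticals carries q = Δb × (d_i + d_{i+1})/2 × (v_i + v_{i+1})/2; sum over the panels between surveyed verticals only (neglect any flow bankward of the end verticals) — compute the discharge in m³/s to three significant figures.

Panel 1-2: Δb = 7.3 m, d̄ = (0.25+0.81)/2 = 0.53, v̄ = (0.29+0.57)/2 = 0.43 → q = 7.3×0.53×0.43 = 1.664 m³/s
Panel 2-3: Δb = 1.4 m, d̄ = (0.81+0.90)/2 = 0.855, v̄ = (0.57+0.58)/2 = 0.575 → q = 1.4×0.855×0.575 = 0.6883 m³/s
Panel 3-4: Δb = 6.7 m, d̄ = (0.90+0.63)/2 = 0.765, v̄ = (0.58+0.55)/2 = 0.565 → q = 6.7×0.765×0.565 = 2.896 m³/s
Panel 4-5: Δb = 5.8 m, d̄ = (0.63+0.18)/2 = 0.405, v̄ = (0.55+0.33)/2 = 0.44 → q = 5.8×0.405×0.44 = 1.034 m³/s
Q = Σ q = 6.281 m³/s

6.28 m³/s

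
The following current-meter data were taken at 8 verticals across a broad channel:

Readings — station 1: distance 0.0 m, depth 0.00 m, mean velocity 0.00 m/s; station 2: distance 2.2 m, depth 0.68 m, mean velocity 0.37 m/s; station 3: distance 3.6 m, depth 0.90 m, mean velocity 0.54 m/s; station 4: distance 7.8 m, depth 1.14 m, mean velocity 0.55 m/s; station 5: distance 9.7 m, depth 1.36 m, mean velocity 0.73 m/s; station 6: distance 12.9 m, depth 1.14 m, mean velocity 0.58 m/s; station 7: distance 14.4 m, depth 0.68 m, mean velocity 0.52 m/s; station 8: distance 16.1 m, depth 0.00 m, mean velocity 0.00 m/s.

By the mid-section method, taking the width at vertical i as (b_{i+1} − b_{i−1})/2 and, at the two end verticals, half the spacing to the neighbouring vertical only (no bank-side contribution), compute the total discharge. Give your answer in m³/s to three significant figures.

w_2 = (3.6 − 0.0)/2 = 1.8 m; q_2 = 0.37 × 0.68 × 1.8 = 0.4529 m³/s
w_3 = (7.8 − 2.2)/2 = 2.8 m; q_3 = 0.54 × 0.90 × 2.8 = 1.361 m³/s
w_4 = (9.7 − 3.6)/2 = 3.05 m; q_4 = 0.55 × 1.14 × 3.05 = 1.912 m³/s
w_5 = (12.9 − 7.8)/2 = 2.55 m; q_5 = 0.73 × 1.36 × 2.55 = 2.532 m³/s
w_6 = (14.4 − 9.7)/2 = 2.35 m; q_6 = 0.58 × 1.14 × 2.35 = 1.554 m³/s
w_7 = (16.1 − 12.9)/2 = 1.6 m; q_7 = 0.52 × 0.68 × 1.6 = 0.5658 m³/s
Stations 1, 8 contribute zero (depth or velocity is 0).
Q = Σ qᵢ = 8.377 m³/s

8.38 m³/s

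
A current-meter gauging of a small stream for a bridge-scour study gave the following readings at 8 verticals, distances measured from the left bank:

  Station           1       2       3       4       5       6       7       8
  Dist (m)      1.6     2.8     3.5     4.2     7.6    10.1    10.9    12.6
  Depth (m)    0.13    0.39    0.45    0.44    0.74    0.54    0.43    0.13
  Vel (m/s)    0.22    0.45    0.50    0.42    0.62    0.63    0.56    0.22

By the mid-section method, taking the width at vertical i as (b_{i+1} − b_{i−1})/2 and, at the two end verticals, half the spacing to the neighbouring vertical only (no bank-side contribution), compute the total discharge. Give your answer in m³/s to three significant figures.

2.96 m³/s

w_1 = (2.8 − 1.6)/2 = 0.6 m; q_1 = 0.22 × 0.13 × 0.6 = 0.01716 m³/s
w_2 = (3.5 − 1.6)/2 = 0.95 m; q_2 = 0.45 × 0.39 × 0.95 = 0.1667 m³/s
w_3 = (4.2 − 2.8)/2 = 0.7 m; q_3 = 0.50 × 0.45 × 0.7 = 0.1575 m³/s
w_4 = (7.6 − 3.5)/2 = 2.05 m; q_4 = 0.42 × 0.44 × 2.05 = 0.3788 m³/s
w_5 = (10.1 − 4.2)/2 = 2.95 m; q_5 = 0.62 × 0.74 × 2.95 = 1.353 m³/s
w_6 = (10.9 − 7.6)/2 = 1.65 m; q_6 = 0.63 × 0.54 × 1.65 = 0.5613 m³/s
w_7 = (12.6 − 10.1)/2 = 1.25 m; q_7 = 0.56 × 0.43 × 1.25 = 0.3010 m³/s
w_8 = (12.6 − 10.9)/2 = 0.85 m; q_8 = 0.22 × 0.13 × 0.85 = 0.02431 m³/s
Q = Σ qᵢ = 2.960 m³/s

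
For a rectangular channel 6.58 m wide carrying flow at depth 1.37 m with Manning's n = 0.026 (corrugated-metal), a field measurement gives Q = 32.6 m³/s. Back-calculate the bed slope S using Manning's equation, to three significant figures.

A = b·y = 6.58 × 1.37 = 9.015 m²
P = b + 2y = 6.58 + 2×1.37 = 9.320 m
R = A/P = 9.015/9.320 = 0.9672 m
S = (Q·n / (1·A·R^(2/3)))² = (32.6×0.026 / (1×9.015×0.9780))² = 0.009242

0.00924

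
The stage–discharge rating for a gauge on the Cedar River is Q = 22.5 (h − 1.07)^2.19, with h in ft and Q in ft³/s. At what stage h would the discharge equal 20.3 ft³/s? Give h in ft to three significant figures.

2.02 ft

h − h₀ = (Q/C)^(1/b) = (20.3/22.5)^(1/2.19) = 0.9541 ft
h = 1.07 + 0.9541 = 2.024 ft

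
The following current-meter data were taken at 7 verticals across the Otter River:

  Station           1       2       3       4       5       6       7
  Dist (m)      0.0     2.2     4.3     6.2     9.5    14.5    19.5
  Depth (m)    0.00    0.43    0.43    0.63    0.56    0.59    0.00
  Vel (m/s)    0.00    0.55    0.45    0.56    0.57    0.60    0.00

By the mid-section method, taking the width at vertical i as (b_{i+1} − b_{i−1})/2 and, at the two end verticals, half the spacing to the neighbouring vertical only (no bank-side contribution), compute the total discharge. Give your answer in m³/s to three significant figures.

4.91 m³/s

w_2 = (4.3 − 0.0)/2 = 2.15 m; q_2 = 0.55 × 0.43 × 2.15 = 0.5085 m³/s
w_3 = (6.2 − 2.2)/2 = 2 m; q_3 = 0.45 × 0.43 × 2 = 0.3870 m³/s
w_4 = (9.5 − 4.3)/2 = 2.6 m; q_4 = 0.56 × 0.63 × 2.6 = 0.9173 m³/s
w_5 = (14.5 − 6.2)/2 = 4.15 m; q_5 = 0.57 × 0.56 × 4.15 = 1.325 m³/s
w_6 = (19.5 − 9.5)/2 = 5 m; q_6 = 0.60 × 0.59 × 5 = 1.770 m³/s
Stations 1, 7 contribute zero (depth or velocity is 0).
Q = Σ qᵢ = 4.907 m³/s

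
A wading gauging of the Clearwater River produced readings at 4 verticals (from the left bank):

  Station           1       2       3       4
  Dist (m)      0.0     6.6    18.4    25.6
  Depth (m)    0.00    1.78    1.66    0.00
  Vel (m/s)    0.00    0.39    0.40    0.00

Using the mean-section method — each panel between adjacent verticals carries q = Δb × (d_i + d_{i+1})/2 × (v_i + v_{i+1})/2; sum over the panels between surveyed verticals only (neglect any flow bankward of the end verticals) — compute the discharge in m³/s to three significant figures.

10.4 m³/s

Panel 1-2: Δb = 6.6 m, d̄ = (0.00+1.78)/2 = 0.89, v̄ = (0.00+0.39)/2 = 0.195 → q = 6.6×0.89×0.195 = 1.145 m³/s
Panel 2-3: Δb = 11.8 m, d̄ = (1.78+1.66)/2 = 1.72, v̄ = (0.39+0.40)/2 = 0.395 → q = 11.8×1.72×0.395 = 8.017 m³/s
Panel 3-4: Δb = 7.2 m, d̄ = (1.66+0.00)/2 = 0.83, v̄ = (0.40+0.00)/2 = 0.2 → q = 7.2×0.83×0.2 = 1.195 m³/s
Q = Σ q = 10.36 m³/s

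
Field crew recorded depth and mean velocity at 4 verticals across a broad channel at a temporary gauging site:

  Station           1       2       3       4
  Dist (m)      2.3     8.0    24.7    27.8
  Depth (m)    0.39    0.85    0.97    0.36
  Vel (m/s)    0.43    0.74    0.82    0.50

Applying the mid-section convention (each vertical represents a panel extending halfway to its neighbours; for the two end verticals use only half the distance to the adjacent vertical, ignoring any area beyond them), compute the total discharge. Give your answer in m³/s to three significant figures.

15.7 m³/s

w_1 = (8.0 − 2.3)/2 = 2.85 m; q_1 = 0.43 × 0.39 × 2.85 = 0.4779 m³/s
w_2 = (24.7 − 2.3)/2 = 11.2 m; q_2 = 0.74 × 0.85 × 11.2 = 7.045 m³/s
w_3 = (27.8 − 8.0)/2 = 9.9 m; q_3 = 0.82 × 0.97 × 9.9 = 7.874 m³/s
w_4 = (27.8 − 24.7)/2 = 1.55 m; q_4 = 0.50 × 0.36 × 1.55 = 0.2790 m³/s
Q = Σ qᵢ = 15.68 m³/s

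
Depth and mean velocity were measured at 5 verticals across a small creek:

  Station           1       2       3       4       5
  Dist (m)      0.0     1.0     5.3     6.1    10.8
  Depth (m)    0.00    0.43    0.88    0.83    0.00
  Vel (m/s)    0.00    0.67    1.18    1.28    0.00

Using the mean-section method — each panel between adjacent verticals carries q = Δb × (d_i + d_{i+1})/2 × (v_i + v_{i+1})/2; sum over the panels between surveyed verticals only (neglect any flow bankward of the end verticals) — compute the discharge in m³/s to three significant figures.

Panel 1-2: Δb = 1 m, d̄ = (0.00+0.43)/2 = 0.215, v̄ = (0.00+0.67)/2 = 0.335 → q = 1×0.215×0.335 = 0.07203 m³/s
Panel 2-3: Δb = 4.3 m, d̄ = (0.43+0.88)/2 = 0.655, v̄ = (0.67+1.18)/2 = 0.925 → q = 4.3×0.655×0.925 = 2.605 m³/s
Panel 3-4: Δb = 0.8 m, d̄ = (0.88+0.83)/2 = 0.855, v̄ = (1.18+1.28)/2 = 1.23 → q = 0.8×0.855×1.23 = 0.8413 m³/s
Panel 4-5: Δb = 4.7 m, d̄ = (0.83+0.00)/2 = 0.415, v̄ = (1.28+0.00)/2 = 0.64 → q = 4.7×0.415×0.64 = 1.248 m³/s
Q = Σ q = 4.767 m³/s

4.77 m³/s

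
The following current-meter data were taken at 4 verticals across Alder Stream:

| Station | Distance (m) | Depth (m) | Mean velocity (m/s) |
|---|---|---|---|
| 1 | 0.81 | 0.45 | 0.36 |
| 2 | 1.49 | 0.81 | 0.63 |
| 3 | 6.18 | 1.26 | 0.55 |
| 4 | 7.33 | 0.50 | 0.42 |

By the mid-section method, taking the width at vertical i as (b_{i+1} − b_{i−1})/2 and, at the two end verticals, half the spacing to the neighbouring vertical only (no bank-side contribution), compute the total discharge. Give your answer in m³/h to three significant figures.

12900 m³/h

w_1 = (1.49 − 0.81)/2 = 0.34 m; q_1 = 0.36 × 0.45 × 0.34 = 0.05508 m³/s
w_2 = (6.18 − 0.81)/2 = 2.685 m; q_2 = 0.63 × 0.81 × 2.685 = 1.370 m³/s
w_3 = (7.33 − 1.49)/2 = 2.92 m; q_3 = 0.55 × 1.26 × 2.92 = 2.024 m³/s
w_4 = (7.33 − 6.18)/2 = 0.575 m; q_4 = 0.42 × 0.50 × 0.575 = 0.1208 m³/s
Q = Σ qᵢ = 3.570 m³/s
= 3.570 × 3600 = 12850 m³/h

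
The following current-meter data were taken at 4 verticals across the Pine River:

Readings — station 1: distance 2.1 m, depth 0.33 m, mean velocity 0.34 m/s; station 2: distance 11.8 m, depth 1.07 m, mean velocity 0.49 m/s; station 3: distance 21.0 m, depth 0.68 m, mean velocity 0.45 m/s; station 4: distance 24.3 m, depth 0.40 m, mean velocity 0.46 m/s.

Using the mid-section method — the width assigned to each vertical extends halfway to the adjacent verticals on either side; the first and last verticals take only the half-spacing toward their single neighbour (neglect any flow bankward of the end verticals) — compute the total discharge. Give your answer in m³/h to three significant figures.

w_1 = (11.8 − 2.1)/2 = 4.85 m; q_1 = 0.34 × 0.33 × 4.85 = 0.5442 m³/s
w_2 = (21.0 − 2.1)/2 = 9.45 m; q_2 = 0.49 × 1.07 × 9.45 = 4.955 m³/s
w_3 = (24.3 − 11.8)/2 = 6.25 m; q_3 = 0.45 × 0.68 × 6.25 = 1.913 m³/s
w_4 = (24.3 − 21.0)/2 = 1.65 m; q_4 = 0.46 × 0.40 × 1.65 = 0.3036 m³/s
Q = Σ qᵢ = 7.715 m³/s
= 7.715 × 3600 = 27770 m³/h

27800 m³/h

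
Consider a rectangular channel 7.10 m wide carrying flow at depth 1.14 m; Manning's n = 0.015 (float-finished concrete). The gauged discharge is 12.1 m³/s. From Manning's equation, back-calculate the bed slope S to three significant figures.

0.000612

A = b·y = 7.10 × 1.14 = 8.094 m²
P = b + 2y = 7.10 + 2×1.14 = 9.380 m
R = A/P = 8.094/9.380 = 0.8629 m
S = (Q·n / (1·A·R^(2/3)))² = (12.1×0.015 / (1×8.094×0.9064))² = 0.0006121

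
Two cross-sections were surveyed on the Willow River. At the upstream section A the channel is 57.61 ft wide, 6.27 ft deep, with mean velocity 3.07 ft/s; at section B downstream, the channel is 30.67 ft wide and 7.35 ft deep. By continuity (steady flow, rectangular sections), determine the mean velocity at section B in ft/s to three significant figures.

4.92 ft/s

Q = A₁V₁ = (57.61×6.27) × 3.07 = 1109 ft³/s
A₂ = 30.67 × 7.35 = 225.4 ft²
V₂ = Q/A₂ = 1109/225.4 = 4.919 ft/s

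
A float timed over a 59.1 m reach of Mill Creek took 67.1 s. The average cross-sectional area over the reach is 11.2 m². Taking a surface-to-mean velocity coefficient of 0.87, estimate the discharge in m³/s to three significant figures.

v_surface = L / t̄ = 59.1 / 67.1 = 0.8808 m/s
v_mean = 0.87 × 0.8808 = 0.7663 m/s
Q = A × v_mean = 11.2 × 0.7663 = 8.582 m³/s

8.58 m³/s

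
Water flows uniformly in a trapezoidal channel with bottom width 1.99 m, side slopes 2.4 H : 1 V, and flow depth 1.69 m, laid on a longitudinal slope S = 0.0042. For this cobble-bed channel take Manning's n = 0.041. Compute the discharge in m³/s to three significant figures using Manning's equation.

A = (b + z·y)·y = (1.99 + 2.4×1.69)×1.69 = 10.22 m²
P = b + 2y√(1+z²) = 1.99 + 2×1.69×√(1+2.4²) = 10.78 m
R = A/P = 10.22/10.78 = 0.9480 m
Q = (1/n)·A·R^(2/3)·S^(1/2) = (1/0.041) × 10.22 × 0.9480^(2/3) × 0.0042^(1/2) = 15.59 m³/s

15.6 m³/s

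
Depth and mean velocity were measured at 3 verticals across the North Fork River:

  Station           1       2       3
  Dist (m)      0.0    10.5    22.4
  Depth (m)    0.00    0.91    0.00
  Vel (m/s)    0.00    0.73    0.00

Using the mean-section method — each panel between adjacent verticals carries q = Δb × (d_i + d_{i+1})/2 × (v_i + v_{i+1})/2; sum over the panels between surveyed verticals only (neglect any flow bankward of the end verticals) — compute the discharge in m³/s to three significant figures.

Panel 1-2: Δb = 10.5 m, d̄ = (0.00+0.91)/2 = 0.455, v̄ = (0.00+0.73)/2 = 0.365 → q = 10.5×0.455×0.365 = 1.744 m³/s
Panel 2-3: Δb = 11.9 m, d̄ = (0.91+0.00)/2 = 0.455, v̄ = (0.73+0.00)/2 = 0.365 → q = 11.9×0.455×0.365 = 1.976 m³/s
Q = Σ q = 3.720 m³/s

3.72 m³/s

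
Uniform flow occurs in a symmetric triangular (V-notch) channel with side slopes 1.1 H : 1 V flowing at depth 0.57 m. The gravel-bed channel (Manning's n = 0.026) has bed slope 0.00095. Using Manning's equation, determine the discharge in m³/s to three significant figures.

A = z·y² = 1.1×0.57² = 0.3574 m²
P = 2y√(1+z²) = 2×0.57×√(1+1.1²) = 1.695 m
R = A/P = 0.3574/1.695 = 0.2109 m
Q = (1/n)·A·R^(2/3)·S^(1/2) = (1/0.026) × 0.3574 × 0.2109^(2/3) × 0.00095^(1/2) = 0.1501 m³/s

0.150 m³/s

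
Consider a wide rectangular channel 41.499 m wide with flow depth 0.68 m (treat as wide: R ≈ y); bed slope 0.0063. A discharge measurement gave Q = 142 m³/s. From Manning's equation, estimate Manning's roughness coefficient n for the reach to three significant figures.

0.0122

A = b·y = 41.499 × 0.68 = 28.22 m²
Wide channel: R ≈ y = 0.68 m
n = (1/Q)·A·R^(2/3)·S^(1/2) = (1/142) × 28.22 × 0.7733 × 0.07937 = 0.01220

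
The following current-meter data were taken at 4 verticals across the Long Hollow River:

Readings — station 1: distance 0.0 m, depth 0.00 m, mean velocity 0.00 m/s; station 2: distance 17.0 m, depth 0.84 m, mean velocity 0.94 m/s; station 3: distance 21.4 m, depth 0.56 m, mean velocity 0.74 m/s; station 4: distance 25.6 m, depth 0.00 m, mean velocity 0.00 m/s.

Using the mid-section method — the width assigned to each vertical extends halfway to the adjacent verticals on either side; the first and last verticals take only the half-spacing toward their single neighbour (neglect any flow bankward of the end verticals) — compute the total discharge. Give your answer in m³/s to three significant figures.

10.2 m³/s

w_2 = (21.4 − 0.0)/2 = 10.7 m; q_2 = 0.94 × 0.84 × 10.7 = 8.449 m³/s
w_3 = (25.6 − 17.0)/2 = 4.3 m; q_3 = 0.74 × 0.56 × 4.3 = 1.782 m³/s
Stations 1, 4 contribute zero (depth or velocity is 0).
Q = Σ qᵢ = 10.23 m³/s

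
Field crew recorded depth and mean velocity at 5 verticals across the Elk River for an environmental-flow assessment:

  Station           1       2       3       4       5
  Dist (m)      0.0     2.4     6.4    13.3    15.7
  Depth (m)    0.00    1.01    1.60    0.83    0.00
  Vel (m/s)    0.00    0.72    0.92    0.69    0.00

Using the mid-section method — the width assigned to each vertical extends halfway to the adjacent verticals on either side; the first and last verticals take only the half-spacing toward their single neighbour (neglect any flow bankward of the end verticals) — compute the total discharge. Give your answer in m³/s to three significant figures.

13.0 m³/s

w_2 = (6.4 − 0.0)/2 = 3.2 m; q_2 = 0.72 × 1.01 × 3.2 = 2.327 m³/s
w_3 = (13.3 − 2.4)/2 = 5.45 m; q_3 = 0.92 × 1.60 × 5.45 = 8.022 m³/s
w_4 = (15.7 − 6.4)/2 = 4.65 m; q_4 = 0.69 × 0.83 × 4.65 = 2.663 m³/s
Stations 1, 5 contribute zero (depth or velocity is 0).
Q = Σ qᵢ = 13.01 m³/s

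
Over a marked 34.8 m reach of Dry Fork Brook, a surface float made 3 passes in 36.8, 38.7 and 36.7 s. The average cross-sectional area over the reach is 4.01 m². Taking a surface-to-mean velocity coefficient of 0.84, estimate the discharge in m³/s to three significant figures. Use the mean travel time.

t̄ = (36.8 + 38.7 + 36.7) / 3 = 37.4 s
v_surface = L / t̄ = 34.8 / 37.4 = 0.9305 m/s
v_mean = 0.84 × 0.9305 = 0.7816 m/s
Q = A × v_mean = 4.01 × 0.7816 = 3.134 m³/s

3.13 m³/s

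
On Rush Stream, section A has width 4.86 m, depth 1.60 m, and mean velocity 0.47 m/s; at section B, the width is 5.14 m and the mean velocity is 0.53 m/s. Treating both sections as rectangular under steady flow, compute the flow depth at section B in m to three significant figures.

Q = A₁V₁ = (4.86×1.60) × 0.47 = 3.655 m³/s
d₂ = Q/(b₂ V₂) = 3.655/(5.14×0.53) = 1.342 m

1.34 m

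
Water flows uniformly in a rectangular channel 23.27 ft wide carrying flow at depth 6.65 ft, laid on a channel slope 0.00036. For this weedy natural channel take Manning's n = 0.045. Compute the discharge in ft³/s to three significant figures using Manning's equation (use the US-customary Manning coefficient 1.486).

A = b·y = 23.27 × 6.65 = 154.7 ft²
P = b + 2y = 23.27 + 2×6.65 = 36.57 ft
R = A/P = 154.7/36.57 = 4.231 ft
Q = (1.486/n)·A·R^(2/3)·S^(1/2) = (1.486/0.045) × 154.7 × 4.231^(2/3) × 0.00036^(1/2) = 253.7 ft³/s

254 ft³/s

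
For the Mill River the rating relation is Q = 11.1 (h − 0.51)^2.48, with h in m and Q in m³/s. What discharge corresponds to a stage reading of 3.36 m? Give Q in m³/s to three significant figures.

149 m³/s

Q = 11.1 × (3.36 − 0.51)^2.48 = 11.1 × 2.85^2.48 = 149.1 m³/s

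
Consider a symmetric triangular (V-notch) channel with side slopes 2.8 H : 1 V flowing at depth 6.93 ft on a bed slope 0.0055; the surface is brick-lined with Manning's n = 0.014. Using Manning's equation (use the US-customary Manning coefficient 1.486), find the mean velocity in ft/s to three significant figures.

17.3 ft/s

A = z·y² = 2.8×6.93² = 134.5 ft²
P = 2y√(1+z²) = 2×6.93×√(1+2.8²) = 41.21 ft
R = A/P = 134.5/41.21 = 3.263 ft
Q = (1.486/n)·A·R^(2/3)·S^(1/2) = (1.486/0.014) × 134.5 × 3.263^(2/3) × 0.0055^(1/2) = 2329 ft³/s
V = Q/A = 2329/134.5 = 17.32 ft/s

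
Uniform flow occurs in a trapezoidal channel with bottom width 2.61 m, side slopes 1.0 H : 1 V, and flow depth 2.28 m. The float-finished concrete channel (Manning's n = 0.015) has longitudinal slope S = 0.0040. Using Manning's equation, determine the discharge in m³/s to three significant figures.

A = (b + z·y)·y = (2.61 + 1.0×2.28)×2.28 = 11.15 m²
P = b + 2y√(1+z²) = 2.61 + 2×2.28×√(1+1.0²) = 9.059 m
R = A/P = 11.15/9.059 = 1.231 m
Q = (1/n)·A·R^(2/3)·S^(1/2) = (1/0.015) × 11.15 × 1.231^(2/3) × 0.0040^(1/2) = 53.99 m³/s

54.0 m³/s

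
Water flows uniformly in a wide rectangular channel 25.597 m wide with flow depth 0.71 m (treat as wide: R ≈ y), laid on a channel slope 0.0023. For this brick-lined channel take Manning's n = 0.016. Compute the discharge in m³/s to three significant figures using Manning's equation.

A = b·y = 25.597 × 0.71 = 18.17 m²
Wide channel: R ≈ y = 0.71 m
Q = (1/n)·A·R^(2/3)·S^(1/2) = (1/0.016) × 18.17 × 0.7100^(2/3) × 0.0023^(1/2) = 43.35 m³/s

43.4 m³/s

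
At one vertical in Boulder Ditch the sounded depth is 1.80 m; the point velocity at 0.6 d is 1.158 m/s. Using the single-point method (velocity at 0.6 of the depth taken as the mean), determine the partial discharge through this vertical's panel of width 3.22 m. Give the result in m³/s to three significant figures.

v̄ = v₀.₆ = 1.158 m/s
q = v̄ × d × w = 1.158 × 1.80 × 3.22 = 6.712 m³/s

6.71 m³/s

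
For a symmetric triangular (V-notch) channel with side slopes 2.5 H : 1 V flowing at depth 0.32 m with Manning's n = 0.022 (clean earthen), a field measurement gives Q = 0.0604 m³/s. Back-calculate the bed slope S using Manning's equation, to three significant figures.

0.000342

A = z·y² = 2.5×0.32² = 0.2560 m²
P = 2y√(1+z²) = 2×0.32×√(1+2.5²) = 1.723 m
R = A/P = 0.2560/1.723 = 0.1486 m
S = (Q·n / (1·A·R^(2/3)))² = (0.0604×0.022 / (1×0.2560×0.2805))² = 0.0003424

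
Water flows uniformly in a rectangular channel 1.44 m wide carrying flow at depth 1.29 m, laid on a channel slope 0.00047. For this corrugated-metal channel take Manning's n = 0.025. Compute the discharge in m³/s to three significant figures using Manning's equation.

A = b·y = 1.44 × 1.29 = 1.858 m²
P = b + 2y = 1.44 + 2×1.29 = 4.020 m
R = A/P = 1.858/4.020 = 0.4621 m
Q = (1/n)·A·R^(2/3)·S^(1/2) = (1/0.025) × 1.858 × 0.4621^(2/3) × 0.00047^(1/2) = 0.9628 m³/s

0.963 m³/s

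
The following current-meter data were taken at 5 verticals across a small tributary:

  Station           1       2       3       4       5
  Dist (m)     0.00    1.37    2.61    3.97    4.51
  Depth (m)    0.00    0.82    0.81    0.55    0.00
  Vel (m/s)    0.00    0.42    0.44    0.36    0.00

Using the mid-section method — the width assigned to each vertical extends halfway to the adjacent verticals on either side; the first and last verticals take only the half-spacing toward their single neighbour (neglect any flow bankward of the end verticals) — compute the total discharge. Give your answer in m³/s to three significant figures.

1.10 m³/s

w_2 = (2.61 − 0.00)/2 = 1.305 m; q_2 = 0.42 × 0.82 × 1.305 = 0.4494 m³/s
w_3 = (3.97 − 1.37)/2 = 1.3 m; q_3 = 0.44 × 0.81 × 1.3 = 0.4633 m³/s
w_4 = (4.51 − 2.61)/2 = 0.95 m; q_4 = 0.36 × 0.55 × 0.95 = 0.1881 m³/s
Stations 1, 5 contribute zero (depth or velocity is 0).
Q = Σ qᵢ = 1.101 m³/s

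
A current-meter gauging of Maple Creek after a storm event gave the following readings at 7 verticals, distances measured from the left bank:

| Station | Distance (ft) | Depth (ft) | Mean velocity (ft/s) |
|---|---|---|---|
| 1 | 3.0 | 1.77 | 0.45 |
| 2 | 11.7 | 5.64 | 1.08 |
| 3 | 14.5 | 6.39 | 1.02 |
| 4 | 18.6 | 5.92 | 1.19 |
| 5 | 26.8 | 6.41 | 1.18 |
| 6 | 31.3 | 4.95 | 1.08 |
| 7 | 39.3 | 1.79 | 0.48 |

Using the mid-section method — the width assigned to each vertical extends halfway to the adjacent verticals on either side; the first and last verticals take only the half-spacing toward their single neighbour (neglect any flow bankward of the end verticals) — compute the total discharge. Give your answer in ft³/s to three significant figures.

189 ft³/s

w_1 = (11.7 − 3.0)/2 = 4.35 ft; q_1 = 0.45 × 1.77 × 4.35 = 3.465 ft³/s
w_2 = (14.5 − 3.0)/2 = 5.75 ft; q_2 = 1.08 × 5.64 × 5.75 = 35.02 ft³/s
w_3 = (18.6 − 11.7)/2 = 3.45 ft; q_3 = 1.02 × 6.39 × 3.45 = 22.49 ft³/s
w_4 = (26.8 − 14.5)/2 = 6.15 ft; q_4 = 1.19 × 5.92 × 6.15 = 43.33 ft³/s
w_5 = (31.3 − 18.6)/2 = 6.35 ft; q_5 = 1.18 × 6.41 × 6.35 = 48.03 ft³/s
w_6 = (39.3 − 26.8)/2 = 6.25 ft; q_6 = 1.08 × 4.95 × 6.25 = 33.41 ft³/s
w_7 = (39.3 − 31.3)/2 = 4 ft; q_7 = 0.48 × 1.79 × 4 = 3.437 ft³/s
Q = Σ qᵢ = 189.2 ft³/s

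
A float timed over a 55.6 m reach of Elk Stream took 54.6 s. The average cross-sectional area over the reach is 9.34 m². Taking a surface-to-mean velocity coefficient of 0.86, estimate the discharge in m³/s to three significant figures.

8.18 m³/s

v_surface = L / t̄ = 55.6 / 54.6 = 1.018 m/s
v_mean = 0.86 × 1.018 = 0.8758 m/s
Q = A × v_mean = 9.34 × 0.8758 = 8.180 m³/s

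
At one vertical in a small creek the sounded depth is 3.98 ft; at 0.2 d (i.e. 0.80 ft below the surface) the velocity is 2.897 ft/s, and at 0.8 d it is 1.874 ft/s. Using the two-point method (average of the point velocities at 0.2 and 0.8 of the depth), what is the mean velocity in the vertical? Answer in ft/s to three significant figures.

v̄ = (2.897 + 1.874) / 2 = 2.386 ft/s

2.39 ft/s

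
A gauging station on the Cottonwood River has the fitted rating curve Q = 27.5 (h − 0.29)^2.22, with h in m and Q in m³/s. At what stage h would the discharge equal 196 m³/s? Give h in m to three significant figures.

h − h₀ = (Q/C)^(1/b) = (196/27.5)^(1/2.22) = 2.422 m
h = 0.29 + 2.422 = 2.712 m

2.71 m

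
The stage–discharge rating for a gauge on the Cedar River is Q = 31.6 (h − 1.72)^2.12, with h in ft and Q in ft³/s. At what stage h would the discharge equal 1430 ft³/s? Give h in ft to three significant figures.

h − h₀ = (Q/C)^(1/b) = (1430/31.6)^(1/2.12) = 6.039 ft
h = 1.72 + 6.039 = 7.759 ft

7.76 ft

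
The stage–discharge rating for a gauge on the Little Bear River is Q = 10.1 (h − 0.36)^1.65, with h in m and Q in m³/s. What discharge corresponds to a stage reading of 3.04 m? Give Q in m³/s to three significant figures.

51.4 m³/s

Q = 10.1 × (3.04 − 0.36)^1.65 = 10.1 × 2.68^1.65 = 51.37 m³/s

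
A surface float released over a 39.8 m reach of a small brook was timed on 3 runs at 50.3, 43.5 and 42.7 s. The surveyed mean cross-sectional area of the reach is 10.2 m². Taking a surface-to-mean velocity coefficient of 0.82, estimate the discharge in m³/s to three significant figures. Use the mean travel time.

t̄ = (50.3 + 43.5 + 42.7) / 3 = 45.5 s
v_surface = L / t̄ = 39.8 / 45.5 = 0.8747 m/s
v_mean = 0.82 × 0.8747 = 0.7173 m/s
Q = A × v_mean = 10.2 × 0.7173 = 7.316 m³/s

7.32 m³/s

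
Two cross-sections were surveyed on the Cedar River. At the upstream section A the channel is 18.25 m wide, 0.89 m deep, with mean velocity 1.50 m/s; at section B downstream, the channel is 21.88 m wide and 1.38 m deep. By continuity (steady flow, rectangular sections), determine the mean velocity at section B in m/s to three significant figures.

Q = A₁V₁ = (18.25×0.89) × 1.50 = 24.36 m³/s
A₂ = 21.88 × 1.38 = 30.19 m²
V₂ = Q/A₂ = 24.36/30.19 = 0.8069 m/s

0.807 m/s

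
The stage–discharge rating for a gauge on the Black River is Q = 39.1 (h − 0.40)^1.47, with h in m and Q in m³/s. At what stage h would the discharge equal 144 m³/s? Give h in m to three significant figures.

2.83 m

h − h₀ = (Q/C)^(1/b) = (144/39.1)^(1/1.47) = 2.428 m
h = 0.40 + 2.428 = 2.828 m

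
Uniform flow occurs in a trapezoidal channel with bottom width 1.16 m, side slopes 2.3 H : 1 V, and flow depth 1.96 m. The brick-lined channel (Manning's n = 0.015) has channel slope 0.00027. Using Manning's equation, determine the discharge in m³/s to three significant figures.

12.3 m³/s

A = (b + z·y)·y = (1.16 + 2.3×1.96)×1.96 = 11.11 m²
P = b + 2y√(1+z²) = 1.16 + 2×1.96×√(1+2.3²) = 10.99 m
R = A/P = 11.11/10.99 = 1.011 m
Q = (1/n)·A·R^(2/3)·S^(1/2) = (1/0.015) × 11.11 × 1.011^(2/3) × 0.00027^(1/2) = 12.26 m³/s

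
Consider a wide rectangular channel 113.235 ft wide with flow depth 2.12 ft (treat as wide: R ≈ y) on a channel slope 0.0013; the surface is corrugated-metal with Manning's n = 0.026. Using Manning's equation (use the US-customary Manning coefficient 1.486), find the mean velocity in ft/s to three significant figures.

3.40 ft/s

A = b·y = 113.235 × 2.12 = 240.1 ft²
Wide channel: R ≈ y = 2.12 ft
Q = (1.486/n)·A·R^(2/3)·S^(1/2) = (1.486/0.026) × 240.1 × 2.120^(2/3) × 0.0013^(1/2) = 816.4 ft³/s
V = Q/A = 816.4/240.1 = 3.401 ft/s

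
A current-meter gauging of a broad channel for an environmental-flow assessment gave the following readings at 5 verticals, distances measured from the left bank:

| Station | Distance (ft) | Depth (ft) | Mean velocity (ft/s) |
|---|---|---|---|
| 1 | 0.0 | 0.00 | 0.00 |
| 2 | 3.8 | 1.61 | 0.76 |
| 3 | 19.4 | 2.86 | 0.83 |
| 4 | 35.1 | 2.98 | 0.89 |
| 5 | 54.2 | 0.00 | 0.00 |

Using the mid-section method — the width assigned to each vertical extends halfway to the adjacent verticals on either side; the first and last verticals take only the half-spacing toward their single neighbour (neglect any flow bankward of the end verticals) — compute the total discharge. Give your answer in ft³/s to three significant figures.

95.2 ft³/s

w_2 = (19.4 − 0.0)/2 = 9.7 ft; q_2 = 0.76 × 1.61 × 9.7 = 11.87 ft³/s
w_3 = (35.1 − 3.8)/2 = 15.65 ft; q_3 = 0.83 × 2.86 × 15.65 = 37.15 ft³/s
w_4 = (54.2 − 19.4)/2 = 17.4 ft; q_4 = 0.89 × 2.98 × 17.4 = 46.15 ft³/s
Stations 1, 5 contribute zero (depth or velocity is 0).
Q = Σ qᵢ = 95.17 ft³/s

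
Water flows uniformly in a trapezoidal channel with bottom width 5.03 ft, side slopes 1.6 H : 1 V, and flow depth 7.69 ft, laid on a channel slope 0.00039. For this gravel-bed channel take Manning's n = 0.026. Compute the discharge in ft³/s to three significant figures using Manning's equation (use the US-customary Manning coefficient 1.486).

374 ft³/s

A = (b + z·y)·y = (5.03 + 1.6×7.69)×7.69 = 133.3 ft²
P = b + 2y√(1+z²) = 5.03 + 2×7.69×√(1+1.6²) = 34.05 ft
R = A/P = 133.3/34.05 = 3.915 ft
Q = (1.486/n)·A·R^(2/3)·S^(1/2) = (1.486/0.026) × 133.3 × 3.915^(2/3) × 0.00039^(1/2) = 373.7 ft³/s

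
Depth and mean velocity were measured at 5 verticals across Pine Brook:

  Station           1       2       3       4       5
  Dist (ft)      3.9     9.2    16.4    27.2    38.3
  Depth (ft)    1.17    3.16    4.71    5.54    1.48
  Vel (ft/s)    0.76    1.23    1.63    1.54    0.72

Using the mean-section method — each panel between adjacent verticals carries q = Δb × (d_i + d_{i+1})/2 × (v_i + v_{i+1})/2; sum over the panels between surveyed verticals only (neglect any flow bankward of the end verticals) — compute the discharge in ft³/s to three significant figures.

184 ft³/s

Panel 1-2: Δb = 5.3 ft, d̄ = (1.17+3.16)/2 = 2.165, v̄ = (0.76+1.23)/2 = 0.995 → q = 5.3×2.165×0.995 = 11.42 ft³/s
Panel 2-3: Δb = 7.2 ft, d̄ = (3.16+4.71)/2 = 3.935, v̄ = (1.23+1.63)/2 = 1.43 → q = 7.2×3.935×1.43 = 40.51 ft³/s
Panel 3-4: Δb = 10.8 ft, d̄ = (4.71+5.54)/2 = 5.125, v̄ = (1.63+1.54)/2 = 1.585 → q = 10.8×5.125×1.585 = 87.73 ft³/s
Panel 4-5: Δb = 11.1 ft, d̄ = (5.54+1.48)/2 = 3.51, v̄ = (1.54+0.72)/2 = 1.13 → q = 11.1×3.51×1.13 = 44.03 ft³/s
Q = Σ q = 183.7 ft³/s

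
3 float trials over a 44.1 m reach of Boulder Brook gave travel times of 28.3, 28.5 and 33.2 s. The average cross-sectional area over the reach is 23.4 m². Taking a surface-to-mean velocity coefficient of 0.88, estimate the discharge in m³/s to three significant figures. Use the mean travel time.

t̄ = (28.3 + 28.5 + 33.2) / 3 = 30 s
v_surface = L / t̄ = 44.1 / 30 = 1.470 m/s
v_mean = 0.88 × 1.470 = 1.294 m/s
Q = A × v_mean = 23.4 × 1.294 = 30.27 m³/s

30.3 m³/s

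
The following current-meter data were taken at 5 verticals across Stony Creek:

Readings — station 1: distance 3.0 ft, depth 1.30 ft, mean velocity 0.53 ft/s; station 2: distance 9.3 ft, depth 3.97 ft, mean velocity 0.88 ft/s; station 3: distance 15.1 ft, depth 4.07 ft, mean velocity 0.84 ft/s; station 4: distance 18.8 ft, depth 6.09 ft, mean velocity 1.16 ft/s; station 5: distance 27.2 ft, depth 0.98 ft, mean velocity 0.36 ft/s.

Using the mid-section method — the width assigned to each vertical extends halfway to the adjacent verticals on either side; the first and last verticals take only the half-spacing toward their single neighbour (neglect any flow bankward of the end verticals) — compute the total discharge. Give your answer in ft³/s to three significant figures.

w_1 = (9.3 − 3.0)/2 = 3.15 ft; q_1 = 0.53 × 1.30 × 3.15 = 2.170 ft³/s
w_2 = (15.1 − 3.0)/2 = 6.05 ft; q_2 = 0.88 × 3.97 × 6.05 = 21.14 ft³/s
w_3 = (18.8 − 9.3)/2 = 4.75 ft; q_3 = 0.84 × 4.07 × 4.75 = 16.24 ft³/s
w_4 = (27.2 − 15.1)/2 = 6.05 ft; q_4 = 1.16 × 6.09 × 6.05 = 42.74 ft³/s
w_5 = (27.2 − 18.8)/2 = 4.2 ft; q_5 = 0.36 × 0.98 × 4.2 = 1.482 ft³/s
Q = Σ qᵢ = 83.77 ft³/s

83.8 ft³/s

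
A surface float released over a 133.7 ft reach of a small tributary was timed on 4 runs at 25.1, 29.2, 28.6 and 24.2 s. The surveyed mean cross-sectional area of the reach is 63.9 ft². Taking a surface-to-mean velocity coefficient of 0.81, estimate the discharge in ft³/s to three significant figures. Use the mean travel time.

t̄ = (25.1 + 29.2 + 28.6 + 24.2) / 4 = 26.775 s
v_surface = L / t̄ = 133.7 / 26.775 = 4.993 ft/s
v_mean = 0.81 × 4.993 = 4.045 ft/s
Q = A × v_mean = 63.9 × 4.045 = 258.5 ft³/s

258 ft³/s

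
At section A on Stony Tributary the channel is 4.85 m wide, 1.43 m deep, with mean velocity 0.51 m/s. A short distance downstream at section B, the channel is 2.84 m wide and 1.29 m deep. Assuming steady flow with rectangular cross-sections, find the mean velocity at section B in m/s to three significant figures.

Q = A₁V₁ = (4.85×1.43) × 0.51 = 3.537 m³/s
A₂ = 2.84 × 1.29 = 3.664 m²
V₂ = Q/A₂ = 3.537/3.664 = 0.9655 m/s

0.965 m/s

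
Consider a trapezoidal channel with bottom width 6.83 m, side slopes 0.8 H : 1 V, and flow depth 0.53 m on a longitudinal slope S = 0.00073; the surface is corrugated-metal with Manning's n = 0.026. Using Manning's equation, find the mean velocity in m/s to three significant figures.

A = (b + z·y)·y = (6.83 + 0.8×0.53)×0.53 = 3.845 m²
P = b + 2y√(1+z²) = 6.83 + 2×0.53×√(1+0.8²) = 8.187 m
R = A/P = 3.845/8.187 = 0.4696 m
Q = (1/n)·A·R^(2/3)·S^(1/2) = (1/0.026) × 3.845 × 0.4696^(2/3) × 0.00073^(1/2) = 2.414 m³/s
V = Q/A = 2.414/3.845 = 0.6278 m/s

0.628 m/s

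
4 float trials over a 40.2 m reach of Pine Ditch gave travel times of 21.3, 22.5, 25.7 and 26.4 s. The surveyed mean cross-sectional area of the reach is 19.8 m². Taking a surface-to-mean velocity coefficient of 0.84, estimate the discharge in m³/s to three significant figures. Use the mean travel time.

t̄ = (21.3 + 22.5 + 25.7 + 26.4) / 4 = 23.975 s
v_surface = L / t̄ = 40.2 / 23.975 = 1.677 m/s
v_mean = 0.84 × 1.677 = 1.408 m/s
Q = A × v_mean = 19.8 × 1.408 = 27.89 m³/s

27.9 m³/s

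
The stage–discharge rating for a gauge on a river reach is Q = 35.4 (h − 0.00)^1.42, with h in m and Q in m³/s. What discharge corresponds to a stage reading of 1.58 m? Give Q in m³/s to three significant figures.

Q = 35.4 × (1.58 − 0.00)^1.42 = 35.4 × 1.58^1.42 = 67.78 m³/s

67.8 m³/s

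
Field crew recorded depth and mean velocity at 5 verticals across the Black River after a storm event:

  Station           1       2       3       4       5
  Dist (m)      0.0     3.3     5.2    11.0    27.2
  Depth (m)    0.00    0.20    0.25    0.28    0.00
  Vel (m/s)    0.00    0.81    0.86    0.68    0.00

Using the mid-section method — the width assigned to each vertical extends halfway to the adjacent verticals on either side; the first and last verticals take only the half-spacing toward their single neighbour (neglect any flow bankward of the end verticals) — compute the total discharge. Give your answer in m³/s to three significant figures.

w_2 = (5.2 − 0.0)/2 = 2.6 m; q_2 = 0.81 × 0.20 × 2.6 = 0.4212 m³/s
w_3 = (11.0 − 3.3)/2 = 3.85 m; q_3 = 0.86 × 0.25 × 3.85 = 0.8278 m³/s
w_4 = (27.2 − 5.2)/2 = 11 m; q_4 = 0.68 × 0.28 × 11 = 2.094 m³/s
Stations 1, 5 contribute zero (depth or velocity is 0).
Q = Σ qᵢ = 3.343 m³/s

3.34 m³/s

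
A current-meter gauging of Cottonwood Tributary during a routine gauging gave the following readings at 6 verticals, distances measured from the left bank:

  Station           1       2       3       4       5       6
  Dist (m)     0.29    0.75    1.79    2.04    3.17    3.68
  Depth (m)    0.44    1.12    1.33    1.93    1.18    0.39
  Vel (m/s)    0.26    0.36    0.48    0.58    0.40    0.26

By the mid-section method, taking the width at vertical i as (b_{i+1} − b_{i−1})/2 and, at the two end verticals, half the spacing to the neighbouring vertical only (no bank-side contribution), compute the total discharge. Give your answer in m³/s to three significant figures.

w_1 = (0.75 − 0.29)/2 = 0.23 m; q_1 = 0.26 × 0.44 × 0.23 = 0.02631 m³/s
w_2 = (1.79 − 0.29)/2 = 0.75 m; q_2 = 0.36 × 1.12 × 0.75 = 0.3024 m³/s
w_3 = (2.04 − 0.75)/2 = 0.645 m; q_3 = 0.48 × 1.33 × 0.645 = 0.4118 m³/s
w_4 = (3.17 − 1.79)/2 = 0.69 m; q_4 = 0.58 × 1.93 × 0.69 = 0.7724 m³/s
w_5 = (3.68 − 2.04)/2 = 0.82 m; q_5 = 0.40 × 1.18 × 0.82 = 0.3870 m³/s
w_6 = (3.68 − 3.17)/2 = 0.255 m; q_6 = 0.26 × 0.39 × 0.255 = 0.02586 m³/s
Q = Σ qᵢ = 1.926 m³/s

1.93 m³/s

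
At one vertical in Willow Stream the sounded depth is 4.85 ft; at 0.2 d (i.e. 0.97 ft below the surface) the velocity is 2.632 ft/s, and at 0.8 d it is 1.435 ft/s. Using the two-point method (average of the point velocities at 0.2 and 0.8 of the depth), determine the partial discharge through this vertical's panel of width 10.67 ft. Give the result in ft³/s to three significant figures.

v̄ = (2.632 + 1.435) / 2 = 2.034 ft/s
q = v̄ × d × w = 2.034 × 4.85 × 10.67 = 105.2 ft³/s

105 ft³/s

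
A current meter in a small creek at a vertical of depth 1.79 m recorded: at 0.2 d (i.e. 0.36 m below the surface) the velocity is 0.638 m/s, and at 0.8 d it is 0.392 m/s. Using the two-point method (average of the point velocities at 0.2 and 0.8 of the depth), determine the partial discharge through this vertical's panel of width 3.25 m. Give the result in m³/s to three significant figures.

v̄ = (0.638 + 0.392) / 2 = 0.5150 m/s
q = v̄ × d × w = 0.5150 × 1.79 × 3.25 = 2.996 m³/s

3.00 m³/s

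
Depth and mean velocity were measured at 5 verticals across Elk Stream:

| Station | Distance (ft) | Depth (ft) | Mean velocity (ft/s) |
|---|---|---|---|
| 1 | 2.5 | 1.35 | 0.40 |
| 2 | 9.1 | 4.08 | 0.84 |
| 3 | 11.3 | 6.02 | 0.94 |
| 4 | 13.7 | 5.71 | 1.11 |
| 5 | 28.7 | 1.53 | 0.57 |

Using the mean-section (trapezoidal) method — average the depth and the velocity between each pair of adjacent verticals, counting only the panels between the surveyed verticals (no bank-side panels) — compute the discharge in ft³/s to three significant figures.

Panel 1-2: Δb = 6.6 ft, d̄ = (1.35+4.08)/2 = 2.715, v̄ = (0.40+0.84)/2 = 0.62 → q = 6.6×2.715×0.62 = 11.11 ft³/s
Panel 2-3: Δb = 2.2 ft, d̄ = (4.08+6.02)/2 = 5.05, v̄ = (0.84+0.94)/2 = 0.89 → q = 2.2×5.05×0.89 = 9.888 ft³/s
Panel 3-4: Δb = 2.4 ft, d̄ = (6.02+5.71)/2 = 5.865, v̄ = (0.94+1.11)/2 = 1.025 → q = 2.4×5.865×1.025 = 14.43 ft³/s
Panel 4-5: Δb = 15 ft, d̄ = (5.71+1.53)/2 = 3.62, v̄ = (1.11+0.57)/2 = 0.84 → q = 15×3.62×0.84 = 45.61 ft³/s
Q = Σ q = 81.04 ft³/s

81.0 ft³/s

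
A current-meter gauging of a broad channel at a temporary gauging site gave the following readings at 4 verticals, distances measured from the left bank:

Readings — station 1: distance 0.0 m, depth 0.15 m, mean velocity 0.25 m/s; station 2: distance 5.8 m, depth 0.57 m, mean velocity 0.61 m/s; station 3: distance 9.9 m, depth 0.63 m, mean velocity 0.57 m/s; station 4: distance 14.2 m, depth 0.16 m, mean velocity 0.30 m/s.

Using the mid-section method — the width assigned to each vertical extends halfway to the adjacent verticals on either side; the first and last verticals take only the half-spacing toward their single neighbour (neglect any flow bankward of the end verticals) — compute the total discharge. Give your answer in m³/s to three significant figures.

w_1 = (5.8 − 0.0)/2 = 2.9 m; q_1 = 0.25 × 0.15 × 2.9 = 0.1088 m³/s
w_2 = (9.9 − 0.0)/2 = 4.95 m; q_2 = 0.61 × 0.57 × 4.95 = 1.721 m³/s
w_3 = (14.2 − 5.8)/2 = 4.2 m; q_3 = 0.57 × 0.63 × 4.2 = 1.508 m³/s
w_4 = (14.2 − 9.9)/2 = 2.15 m; q_4 = 0.30 × 0.16 × 2.15 = 0.1032 m³/s
Q = Σ qᵢ = 3.441 m³/s

3.44 m³/s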